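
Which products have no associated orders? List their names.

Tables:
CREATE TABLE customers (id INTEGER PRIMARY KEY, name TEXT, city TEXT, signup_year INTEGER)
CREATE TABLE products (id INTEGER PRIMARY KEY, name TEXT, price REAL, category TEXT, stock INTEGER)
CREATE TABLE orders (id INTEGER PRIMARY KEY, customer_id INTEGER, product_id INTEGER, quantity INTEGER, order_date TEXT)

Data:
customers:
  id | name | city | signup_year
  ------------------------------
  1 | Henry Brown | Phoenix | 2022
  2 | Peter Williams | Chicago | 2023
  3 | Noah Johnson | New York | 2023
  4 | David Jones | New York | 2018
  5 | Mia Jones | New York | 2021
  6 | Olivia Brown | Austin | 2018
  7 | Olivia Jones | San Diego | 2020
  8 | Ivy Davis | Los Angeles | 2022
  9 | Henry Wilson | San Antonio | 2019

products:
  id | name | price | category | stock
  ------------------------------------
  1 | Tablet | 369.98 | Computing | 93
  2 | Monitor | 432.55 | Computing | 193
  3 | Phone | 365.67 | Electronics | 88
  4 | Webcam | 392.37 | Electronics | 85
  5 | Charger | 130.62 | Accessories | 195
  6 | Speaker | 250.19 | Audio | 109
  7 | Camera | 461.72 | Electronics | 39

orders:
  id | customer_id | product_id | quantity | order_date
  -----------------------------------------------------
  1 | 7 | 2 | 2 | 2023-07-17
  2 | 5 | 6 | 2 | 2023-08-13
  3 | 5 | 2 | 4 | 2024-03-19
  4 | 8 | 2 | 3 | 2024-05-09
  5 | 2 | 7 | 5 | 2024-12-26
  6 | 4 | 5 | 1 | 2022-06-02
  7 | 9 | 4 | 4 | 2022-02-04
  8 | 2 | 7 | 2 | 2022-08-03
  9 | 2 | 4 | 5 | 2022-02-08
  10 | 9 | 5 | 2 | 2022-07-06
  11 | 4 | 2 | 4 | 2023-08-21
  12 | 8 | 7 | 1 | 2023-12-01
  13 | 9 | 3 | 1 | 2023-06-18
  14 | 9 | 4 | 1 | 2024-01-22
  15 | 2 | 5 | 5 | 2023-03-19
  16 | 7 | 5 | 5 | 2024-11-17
SELECT p.name FROM products p LEFT JOIN orders c ON c.product_id = p.id WHERE c.id IS NULL

Execution result:
Tablet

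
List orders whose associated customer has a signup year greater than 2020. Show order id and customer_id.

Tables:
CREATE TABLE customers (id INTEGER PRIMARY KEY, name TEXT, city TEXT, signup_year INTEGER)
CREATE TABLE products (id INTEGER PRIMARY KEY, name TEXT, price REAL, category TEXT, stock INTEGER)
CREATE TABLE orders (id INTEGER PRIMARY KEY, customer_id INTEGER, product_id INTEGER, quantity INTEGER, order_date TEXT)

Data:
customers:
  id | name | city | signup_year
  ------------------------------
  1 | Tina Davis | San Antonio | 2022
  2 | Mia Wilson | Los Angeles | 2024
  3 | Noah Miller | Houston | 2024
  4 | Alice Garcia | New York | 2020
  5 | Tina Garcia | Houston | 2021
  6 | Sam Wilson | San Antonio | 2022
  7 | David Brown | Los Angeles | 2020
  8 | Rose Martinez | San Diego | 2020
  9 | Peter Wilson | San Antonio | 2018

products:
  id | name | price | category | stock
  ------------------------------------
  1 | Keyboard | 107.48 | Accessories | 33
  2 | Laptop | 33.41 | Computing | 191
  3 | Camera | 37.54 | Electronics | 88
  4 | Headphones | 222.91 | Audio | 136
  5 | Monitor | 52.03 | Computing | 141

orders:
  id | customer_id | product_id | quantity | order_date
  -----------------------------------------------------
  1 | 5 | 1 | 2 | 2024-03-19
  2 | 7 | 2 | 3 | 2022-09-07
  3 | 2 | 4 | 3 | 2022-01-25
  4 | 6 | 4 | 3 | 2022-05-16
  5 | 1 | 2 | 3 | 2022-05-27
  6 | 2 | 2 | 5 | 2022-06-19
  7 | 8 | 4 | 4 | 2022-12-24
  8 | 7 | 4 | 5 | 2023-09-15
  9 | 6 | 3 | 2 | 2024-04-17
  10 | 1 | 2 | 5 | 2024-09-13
SELECT id, customer_id FROM orders WHERE customer_id IN (SELECT id FROM customers WHERE signup_year > 2020)

Execution result:
id | customer_id
1 | 5
3 | 2
4 | 6
5 | 1
6 | 2
9 | 6
10 | 1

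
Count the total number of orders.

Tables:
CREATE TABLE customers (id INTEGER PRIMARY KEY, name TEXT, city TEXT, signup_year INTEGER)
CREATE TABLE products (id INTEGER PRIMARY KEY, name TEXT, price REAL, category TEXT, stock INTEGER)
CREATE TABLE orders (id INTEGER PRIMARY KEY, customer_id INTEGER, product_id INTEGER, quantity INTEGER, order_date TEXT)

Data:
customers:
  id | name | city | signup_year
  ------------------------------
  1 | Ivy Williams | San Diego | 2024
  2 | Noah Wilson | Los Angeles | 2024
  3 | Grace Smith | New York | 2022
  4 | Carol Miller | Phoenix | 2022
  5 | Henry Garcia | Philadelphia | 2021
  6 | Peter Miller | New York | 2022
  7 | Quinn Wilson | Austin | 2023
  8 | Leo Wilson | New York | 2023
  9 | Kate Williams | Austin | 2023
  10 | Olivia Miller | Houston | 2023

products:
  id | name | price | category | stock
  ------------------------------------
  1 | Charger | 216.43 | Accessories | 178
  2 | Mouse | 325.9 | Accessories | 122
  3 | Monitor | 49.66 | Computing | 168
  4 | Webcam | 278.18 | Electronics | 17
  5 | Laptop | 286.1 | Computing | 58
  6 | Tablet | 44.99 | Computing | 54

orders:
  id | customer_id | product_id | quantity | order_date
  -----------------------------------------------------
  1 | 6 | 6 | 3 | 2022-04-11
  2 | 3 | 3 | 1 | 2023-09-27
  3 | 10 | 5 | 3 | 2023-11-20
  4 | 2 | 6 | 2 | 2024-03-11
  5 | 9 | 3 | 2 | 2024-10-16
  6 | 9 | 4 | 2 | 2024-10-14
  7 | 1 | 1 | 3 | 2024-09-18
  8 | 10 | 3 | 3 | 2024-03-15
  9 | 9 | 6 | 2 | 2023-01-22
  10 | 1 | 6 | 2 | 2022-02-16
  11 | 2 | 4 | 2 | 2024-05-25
SELECT COUNT(*) FROM orders

Execution result:
11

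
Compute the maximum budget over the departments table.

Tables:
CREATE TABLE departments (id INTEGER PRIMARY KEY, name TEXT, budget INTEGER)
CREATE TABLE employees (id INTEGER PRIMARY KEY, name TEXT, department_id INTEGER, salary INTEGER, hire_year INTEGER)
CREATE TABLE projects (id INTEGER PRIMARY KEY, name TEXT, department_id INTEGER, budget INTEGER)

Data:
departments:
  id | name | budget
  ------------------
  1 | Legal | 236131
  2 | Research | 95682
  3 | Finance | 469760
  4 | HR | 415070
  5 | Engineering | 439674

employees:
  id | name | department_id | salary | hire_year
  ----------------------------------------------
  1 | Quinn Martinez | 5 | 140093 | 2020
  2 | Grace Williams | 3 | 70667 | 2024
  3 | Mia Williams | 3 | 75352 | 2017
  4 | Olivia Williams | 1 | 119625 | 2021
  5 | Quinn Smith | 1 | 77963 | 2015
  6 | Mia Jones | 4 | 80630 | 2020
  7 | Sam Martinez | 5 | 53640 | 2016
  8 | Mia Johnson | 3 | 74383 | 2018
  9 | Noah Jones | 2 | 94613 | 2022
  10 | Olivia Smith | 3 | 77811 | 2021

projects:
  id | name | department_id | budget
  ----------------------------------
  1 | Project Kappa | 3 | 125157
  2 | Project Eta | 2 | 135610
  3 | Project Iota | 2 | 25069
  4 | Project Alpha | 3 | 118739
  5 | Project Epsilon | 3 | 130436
SELECT MAX(budget) FROM departments

Execution result:
469760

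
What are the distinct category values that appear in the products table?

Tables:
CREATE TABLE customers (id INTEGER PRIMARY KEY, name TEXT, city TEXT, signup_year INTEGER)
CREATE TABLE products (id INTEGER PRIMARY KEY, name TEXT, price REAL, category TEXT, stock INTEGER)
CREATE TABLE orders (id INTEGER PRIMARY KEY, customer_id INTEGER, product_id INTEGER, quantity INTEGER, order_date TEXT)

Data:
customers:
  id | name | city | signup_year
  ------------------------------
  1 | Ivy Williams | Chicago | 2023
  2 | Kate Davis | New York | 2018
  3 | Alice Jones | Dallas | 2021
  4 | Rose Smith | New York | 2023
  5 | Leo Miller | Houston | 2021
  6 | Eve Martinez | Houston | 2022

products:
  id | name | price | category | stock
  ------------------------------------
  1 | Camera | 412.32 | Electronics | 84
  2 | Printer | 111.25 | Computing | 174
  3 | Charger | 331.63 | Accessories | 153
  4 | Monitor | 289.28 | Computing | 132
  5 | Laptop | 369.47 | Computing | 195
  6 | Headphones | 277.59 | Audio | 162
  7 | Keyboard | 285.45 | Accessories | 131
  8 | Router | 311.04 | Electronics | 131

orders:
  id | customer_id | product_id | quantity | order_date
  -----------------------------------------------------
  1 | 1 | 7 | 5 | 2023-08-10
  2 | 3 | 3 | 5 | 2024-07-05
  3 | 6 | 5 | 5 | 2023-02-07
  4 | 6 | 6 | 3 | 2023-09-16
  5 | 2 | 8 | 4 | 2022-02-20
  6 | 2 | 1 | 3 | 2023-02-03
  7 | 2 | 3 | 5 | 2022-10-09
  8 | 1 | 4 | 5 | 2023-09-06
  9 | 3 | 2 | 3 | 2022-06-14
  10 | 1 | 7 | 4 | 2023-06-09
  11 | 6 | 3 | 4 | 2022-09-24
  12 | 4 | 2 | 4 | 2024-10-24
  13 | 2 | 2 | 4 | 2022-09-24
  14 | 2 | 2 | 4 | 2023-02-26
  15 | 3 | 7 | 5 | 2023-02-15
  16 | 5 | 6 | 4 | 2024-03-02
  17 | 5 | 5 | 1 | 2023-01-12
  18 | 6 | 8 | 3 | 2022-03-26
SELECT DISTINCT category FROM products

Execution result:
category
Electronics
Computing
Accessories
Audio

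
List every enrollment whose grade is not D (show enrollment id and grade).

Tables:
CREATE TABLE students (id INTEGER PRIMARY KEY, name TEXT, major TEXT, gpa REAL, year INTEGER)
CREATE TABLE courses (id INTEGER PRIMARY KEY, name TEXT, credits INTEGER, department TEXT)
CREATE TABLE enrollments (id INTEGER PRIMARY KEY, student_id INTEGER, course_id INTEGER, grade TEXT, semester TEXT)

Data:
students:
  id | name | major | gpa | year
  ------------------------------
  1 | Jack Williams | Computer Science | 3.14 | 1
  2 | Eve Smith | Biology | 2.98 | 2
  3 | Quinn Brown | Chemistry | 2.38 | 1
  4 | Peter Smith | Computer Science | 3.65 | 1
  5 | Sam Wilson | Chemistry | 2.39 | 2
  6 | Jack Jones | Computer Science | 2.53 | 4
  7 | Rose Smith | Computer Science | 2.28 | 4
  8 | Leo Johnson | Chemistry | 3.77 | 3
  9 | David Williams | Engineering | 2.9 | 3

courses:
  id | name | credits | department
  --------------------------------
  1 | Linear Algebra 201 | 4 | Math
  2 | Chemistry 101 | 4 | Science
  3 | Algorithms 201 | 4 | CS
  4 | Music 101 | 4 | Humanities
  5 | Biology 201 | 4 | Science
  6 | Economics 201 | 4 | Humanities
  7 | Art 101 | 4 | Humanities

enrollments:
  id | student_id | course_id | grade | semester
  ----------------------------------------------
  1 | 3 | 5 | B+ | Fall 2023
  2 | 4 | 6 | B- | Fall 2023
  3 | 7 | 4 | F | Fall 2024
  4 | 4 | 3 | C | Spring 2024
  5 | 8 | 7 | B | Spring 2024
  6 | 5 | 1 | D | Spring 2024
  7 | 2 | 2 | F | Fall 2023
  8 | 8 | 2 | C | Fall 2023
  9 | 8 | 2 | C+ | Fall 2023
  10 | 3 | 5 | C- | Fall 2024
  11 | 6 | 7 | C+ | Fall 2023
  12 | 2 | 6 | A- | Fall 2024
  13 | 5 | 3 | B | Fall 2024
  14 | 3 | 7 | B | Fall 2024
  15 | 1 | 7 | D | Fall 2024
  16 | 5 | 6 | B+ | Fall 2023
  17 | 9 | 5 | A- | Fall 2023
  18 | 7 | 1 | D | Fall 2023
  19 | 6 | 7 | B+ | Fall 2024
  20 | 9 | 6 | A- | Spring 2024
SELECT id, grade FROM enrollments WHERE grade <> 'D'

Execution result:
id | grade
1 | B+
2 | B-
3 | F
4 | C
5 | B
7 | F
8 | C
9 | C+
10 | C-
11 | C+
12 | A-
13 | B
14 | B
16 | B+
17 | A-
19 | B+
20 | A-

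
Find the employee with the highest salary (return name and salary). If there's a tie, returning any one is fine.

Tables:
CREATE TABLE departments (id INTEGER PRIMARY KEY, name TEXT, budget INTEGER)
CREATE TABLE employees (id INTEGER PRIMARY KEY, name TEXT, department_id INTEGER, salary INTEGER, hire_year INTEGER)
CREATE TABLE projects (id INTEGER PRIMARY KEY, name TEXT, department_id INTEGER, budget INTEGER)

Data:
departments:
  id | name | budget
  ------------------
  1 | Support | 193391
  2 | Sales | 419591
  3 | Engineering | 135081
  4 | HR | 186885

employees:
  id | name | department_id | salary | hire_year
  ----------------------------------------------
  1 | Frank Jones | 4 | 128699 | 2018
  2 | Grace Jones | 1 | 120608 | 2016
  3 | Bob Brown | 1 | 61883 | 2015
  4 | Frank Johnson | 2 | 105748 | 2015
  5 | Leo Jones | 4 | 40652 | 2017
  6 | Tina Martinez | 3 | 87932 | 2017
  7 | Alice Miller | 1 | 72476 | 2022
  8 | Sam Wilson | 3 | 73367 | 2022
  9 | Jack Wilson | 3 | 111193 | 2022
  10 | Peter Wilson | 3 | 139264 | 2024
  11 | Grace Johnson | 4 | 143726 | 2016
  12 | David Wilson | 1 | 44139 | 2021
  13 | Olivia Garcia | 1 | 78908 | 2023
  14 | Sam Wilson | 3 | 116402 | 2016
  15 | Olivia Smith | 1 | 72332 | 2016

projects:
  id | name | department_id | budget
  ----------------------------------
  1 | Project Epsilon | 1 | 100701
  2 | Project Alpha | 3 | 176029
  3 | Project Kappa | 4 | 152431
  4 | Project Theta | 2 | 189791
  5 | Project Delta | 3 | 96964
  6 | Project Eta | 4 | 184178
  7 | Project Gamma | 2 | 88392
SELECT name, salary FROM employees ORDER BY salary DESC LIMIT 1

Execution result:
name | salary
Grace Johnson | 143726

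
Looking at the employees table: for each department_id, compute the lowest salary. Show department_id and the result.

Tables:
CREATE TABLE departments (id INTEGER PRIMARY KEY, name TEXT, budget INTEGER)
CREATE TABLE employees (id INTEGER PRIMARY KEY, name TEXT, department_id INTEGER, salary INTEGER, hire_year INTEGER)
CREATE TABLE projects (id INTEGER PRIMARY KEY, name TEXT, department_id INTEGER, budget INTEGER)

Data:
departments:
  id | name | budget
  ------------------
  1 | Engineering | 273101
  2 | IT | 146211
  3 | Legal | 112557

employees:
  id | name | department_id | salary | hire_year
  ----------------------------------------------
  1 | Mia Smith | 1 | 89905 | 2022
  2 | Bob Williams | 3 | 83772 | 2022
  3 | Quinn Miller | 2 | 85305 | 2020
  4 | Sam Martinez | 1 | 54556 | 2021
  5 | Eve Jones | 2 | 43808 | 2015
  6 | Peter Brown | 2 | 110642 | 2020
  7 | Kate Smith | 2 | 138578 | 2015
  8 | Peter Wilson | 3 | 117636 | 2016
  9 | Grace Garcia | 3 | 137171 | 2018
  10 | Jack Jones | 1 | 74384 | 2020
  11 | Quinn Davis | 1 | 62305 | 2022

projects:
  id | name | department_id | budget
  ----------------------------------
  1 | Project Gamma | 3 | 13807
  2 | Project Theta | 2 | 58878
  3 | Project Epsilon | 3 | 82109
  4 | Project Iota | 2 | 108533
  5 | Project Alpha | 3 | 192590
SELECT department_id, MIN(salary) AS min_salary FROM employees GROUP BY department_id

Execution result:
department_id | min_salary
1 | 54556
2 | 43808
3 | 83772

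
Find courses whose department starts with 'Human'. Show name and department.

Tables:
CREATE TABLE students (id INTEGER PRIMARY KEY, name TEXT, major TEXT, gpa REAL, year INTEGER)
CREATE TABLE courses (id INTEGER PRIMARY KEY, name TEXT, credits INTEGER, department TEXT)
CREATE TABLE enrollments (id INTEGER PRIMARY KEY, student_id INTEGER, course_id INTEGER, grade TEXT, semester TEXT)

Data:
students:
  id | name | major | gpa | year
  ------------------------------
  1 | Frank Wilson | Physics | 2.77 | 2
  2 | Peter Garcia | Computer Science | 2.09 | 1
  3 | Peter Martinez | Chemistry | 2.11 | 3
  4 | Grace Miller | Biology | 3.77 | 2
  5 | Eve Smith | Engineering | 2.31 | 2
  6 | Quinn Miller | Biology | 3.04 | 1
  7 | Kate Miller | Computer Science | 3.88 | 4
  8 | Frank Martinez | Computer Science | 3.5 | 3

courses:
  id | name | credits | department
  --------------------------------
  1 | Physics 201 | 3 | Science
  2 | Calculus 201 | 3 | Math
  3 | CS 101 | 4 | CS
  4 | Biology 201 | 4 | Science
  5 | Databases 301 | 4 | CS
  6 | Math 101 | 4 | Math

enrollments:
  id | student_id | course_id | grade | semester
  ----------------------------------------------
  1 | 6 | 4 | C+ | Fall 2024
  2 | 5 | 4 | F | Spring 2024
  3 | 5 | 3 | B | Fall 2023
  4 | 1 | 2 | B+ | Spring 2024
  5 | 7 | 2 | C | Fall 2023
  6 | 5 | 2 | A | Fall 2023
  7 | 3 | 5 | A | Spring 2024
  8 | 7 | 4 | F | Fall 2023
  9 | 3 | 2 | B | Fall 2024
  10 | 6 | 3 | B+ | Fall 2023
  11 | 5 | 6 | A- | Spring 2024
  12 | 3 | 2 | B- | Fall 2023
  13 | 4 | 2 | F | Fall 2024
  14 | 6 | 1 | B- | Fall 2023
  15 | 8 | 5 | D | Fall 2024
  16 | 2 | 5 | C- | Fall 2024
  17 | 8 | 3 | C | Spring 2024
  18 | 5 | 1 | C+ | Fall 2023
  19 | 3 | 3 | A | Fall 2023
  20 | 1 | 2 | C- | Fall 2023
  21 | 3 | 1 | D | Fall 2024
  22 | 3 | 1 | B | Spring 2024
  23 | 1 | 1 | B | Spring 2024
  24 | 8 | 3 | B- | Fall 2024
SELECT name, department FROM courses WHERE department LIKE 'Human%'

Execution result:
(no rows)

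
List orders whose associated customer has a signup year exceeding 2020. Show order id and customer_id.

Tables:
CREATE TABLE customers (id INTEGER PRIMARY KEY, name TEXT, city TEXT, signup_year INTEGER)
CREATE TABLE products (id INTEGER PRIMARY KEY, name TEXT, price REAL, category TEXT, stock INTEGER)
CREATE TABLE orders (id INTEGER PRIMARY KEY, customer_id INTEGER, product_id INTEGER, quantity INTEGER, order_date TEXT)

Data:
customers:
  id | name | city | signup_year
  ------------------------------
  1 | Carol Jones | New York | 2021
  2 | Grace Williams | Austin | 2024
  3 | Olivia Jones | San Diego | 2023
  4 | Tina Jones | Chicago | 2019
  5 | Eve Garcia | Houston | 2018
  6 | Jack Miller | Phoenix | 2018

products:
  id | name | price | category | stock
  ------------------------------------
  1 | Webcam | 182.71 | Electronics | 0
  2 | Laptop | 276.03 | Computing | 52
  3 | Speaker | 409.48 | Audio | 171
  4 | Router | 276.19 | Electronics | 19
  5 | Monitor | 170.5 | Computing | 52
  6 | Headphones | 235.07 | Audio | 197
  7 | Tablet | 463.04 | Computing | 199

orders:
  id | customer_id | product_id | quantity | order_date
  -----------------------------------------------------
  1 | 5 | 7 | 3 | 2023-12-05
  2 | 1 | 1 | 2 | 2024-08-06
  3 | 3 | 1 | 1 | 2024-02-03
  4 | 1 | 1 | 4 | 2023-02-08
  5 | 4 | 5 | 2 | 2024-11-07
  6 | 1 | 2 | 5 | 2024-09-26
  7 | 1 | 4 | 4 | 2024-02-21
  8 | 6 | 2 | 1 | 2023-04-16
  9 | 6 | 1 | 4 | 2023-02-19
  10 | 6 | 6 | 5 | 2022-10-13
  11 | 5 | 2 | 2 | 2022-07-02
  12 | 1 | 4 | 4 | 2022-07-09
SELECT id, customer_id FROM orders WHERE customer_id IN (SELECT id FROM customers WHERE signup_year > 2020)

Execution result:
id | customer_id
2 | 1
3 | 3
4 | 1
6 | 1
7 | 1
12 | 1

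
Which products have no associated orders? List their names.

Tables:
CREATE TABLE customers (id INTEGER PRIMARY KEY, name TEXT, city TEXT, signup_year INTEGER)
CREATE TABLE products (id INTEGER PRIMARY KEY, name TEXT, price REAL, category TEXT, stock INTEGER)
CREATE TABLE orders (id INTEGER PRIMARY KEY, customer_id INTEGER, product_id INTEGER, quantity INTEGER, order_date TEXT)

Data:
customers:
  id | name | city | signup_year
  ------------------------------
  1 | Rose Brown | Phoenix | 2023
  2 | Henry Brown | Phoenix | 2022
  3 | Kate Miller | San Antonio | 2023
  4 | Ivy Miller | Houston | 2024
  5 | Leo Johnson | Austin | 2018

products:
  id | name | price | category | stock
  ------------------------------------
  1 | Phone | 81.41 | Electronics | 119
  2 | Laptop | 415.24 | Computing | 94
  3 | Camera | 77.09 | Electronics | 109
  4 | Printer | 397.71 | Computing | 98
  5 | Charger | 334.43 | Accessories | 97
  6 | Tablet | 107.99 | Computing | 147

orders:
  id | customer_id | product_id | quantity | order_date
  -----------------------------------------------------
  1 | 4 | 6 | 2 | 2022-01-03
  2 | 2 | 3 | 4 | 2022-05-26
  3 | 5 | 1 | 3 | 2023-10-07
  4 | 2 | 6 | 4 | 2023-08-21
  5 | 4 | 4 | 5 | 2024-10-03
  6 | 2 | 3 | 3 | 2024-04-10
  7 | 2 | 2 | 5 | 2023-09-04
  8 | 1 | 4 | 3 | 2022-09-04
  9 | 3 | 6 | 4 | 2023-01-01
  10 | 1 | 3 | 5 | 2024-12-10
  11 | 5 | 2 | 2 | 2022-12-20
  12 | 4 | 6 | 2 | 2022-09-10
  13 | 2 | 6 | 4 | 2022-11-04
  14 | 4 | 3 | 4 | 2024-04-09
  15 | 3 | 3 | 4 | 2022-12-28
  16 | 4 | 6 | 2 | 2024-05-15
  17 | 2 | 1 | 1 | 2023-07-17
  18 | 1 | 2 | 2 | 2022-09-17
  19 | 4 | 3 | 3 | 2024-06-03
SELECT p.name FROM products p LEFT JOIN orders c ON c.product_id = p.id WHERE c.id IS NULL

Execution result:
Charger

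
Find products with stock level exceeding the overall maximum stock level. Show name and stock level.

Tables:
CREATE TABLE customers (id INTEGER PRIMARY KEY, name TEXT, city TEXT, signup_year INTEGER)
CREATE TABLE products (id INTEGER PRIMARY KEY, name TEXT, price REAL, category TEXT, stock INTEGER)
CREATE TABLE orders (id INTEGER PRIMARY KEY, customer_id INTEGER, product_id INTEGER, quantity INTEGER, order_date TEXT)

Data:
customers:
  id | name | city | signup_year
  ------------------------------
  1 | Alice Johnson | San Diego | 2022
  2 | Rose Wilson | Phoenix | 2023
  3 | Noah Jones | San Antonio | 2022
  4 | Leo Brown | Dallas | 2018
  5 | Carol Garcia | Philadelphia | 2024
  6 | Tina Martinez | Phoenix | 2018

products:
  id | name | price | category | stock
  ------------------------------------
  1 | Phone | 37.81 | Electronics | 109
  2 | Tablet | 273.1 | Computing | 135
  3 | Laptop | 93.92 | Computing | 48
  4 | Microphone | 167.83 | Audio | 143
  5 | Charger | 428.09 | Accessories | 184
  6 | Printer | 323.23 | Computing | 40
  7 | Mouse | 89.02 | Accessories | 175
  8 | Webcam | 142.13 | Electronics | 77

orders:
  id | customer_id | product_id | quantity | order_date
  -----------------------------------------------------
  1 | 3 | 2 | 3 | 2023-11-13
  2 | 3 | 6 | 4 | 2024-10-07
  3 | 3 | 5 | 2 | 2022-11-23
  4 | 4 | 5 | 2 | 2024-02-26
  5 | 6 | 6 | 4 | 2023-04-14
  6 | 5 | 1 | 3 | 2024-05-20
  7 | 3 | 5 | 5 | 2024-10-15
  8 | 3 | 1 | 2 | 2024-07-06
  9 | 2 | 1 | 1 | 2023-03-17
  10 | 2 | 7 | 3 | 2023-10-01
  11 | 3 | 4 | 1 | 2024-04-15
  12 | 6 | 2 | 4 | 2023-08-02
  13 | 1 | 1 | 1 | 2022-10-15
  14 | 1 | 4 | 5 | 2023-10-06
SELECT name, stock FROM products WHERE stock > (SELECT MAX(stock) FROM products)

Execution result:
(no rows)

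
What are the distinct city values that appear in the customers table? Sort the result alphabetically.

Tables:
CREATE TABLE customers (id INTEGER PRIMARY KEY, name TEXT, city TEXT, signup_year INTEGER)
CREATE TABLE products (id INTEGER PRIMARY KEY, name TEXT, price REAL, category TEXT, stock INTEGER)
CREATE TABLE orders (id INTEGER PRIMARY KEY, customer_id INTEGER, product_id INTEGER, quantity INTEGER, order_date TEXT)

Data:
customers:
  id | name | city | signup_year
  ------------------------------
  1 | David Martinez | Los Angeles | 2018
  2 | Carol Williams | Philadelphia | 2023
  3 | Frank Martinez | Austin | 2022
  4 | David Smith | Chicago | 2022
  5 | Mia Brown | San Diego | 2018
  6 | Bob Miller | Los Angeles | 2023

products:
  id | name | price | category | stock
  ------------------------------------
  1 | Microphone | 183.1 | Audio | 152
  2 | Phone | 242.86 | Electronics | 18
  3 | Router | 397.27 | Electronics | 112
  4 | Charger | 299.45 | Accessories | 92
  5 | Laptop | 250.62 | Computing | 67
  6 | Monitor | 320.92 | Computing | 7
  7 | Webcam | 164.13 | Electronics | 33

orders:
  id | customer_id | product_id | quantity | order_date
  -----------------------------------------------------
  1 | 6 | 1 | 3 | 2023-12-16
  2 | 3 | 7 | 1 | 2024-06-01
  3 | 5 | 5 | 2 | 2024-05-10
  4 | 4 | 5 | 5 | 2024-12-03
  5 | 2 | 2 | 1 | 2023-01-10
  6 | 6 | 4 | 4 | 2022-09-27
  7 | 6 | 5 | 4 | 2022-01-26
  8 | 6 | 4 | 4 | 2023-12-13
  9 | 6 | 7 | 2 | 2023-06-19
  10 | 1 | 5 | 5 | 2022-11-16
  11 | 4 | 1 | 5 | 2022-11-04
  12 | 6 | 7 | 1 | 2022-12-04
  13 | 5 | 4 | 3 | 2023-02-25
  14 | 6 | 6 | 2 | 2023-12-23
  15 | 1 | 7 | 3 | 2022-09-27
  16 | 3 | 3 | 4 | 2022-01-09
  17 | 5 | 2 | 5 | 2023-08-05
SELECT DISTINCT city FROM customers ORDER BY city

Execution result:
city
Austin
Chicago
Los Angeles
Philadelphia
San Diego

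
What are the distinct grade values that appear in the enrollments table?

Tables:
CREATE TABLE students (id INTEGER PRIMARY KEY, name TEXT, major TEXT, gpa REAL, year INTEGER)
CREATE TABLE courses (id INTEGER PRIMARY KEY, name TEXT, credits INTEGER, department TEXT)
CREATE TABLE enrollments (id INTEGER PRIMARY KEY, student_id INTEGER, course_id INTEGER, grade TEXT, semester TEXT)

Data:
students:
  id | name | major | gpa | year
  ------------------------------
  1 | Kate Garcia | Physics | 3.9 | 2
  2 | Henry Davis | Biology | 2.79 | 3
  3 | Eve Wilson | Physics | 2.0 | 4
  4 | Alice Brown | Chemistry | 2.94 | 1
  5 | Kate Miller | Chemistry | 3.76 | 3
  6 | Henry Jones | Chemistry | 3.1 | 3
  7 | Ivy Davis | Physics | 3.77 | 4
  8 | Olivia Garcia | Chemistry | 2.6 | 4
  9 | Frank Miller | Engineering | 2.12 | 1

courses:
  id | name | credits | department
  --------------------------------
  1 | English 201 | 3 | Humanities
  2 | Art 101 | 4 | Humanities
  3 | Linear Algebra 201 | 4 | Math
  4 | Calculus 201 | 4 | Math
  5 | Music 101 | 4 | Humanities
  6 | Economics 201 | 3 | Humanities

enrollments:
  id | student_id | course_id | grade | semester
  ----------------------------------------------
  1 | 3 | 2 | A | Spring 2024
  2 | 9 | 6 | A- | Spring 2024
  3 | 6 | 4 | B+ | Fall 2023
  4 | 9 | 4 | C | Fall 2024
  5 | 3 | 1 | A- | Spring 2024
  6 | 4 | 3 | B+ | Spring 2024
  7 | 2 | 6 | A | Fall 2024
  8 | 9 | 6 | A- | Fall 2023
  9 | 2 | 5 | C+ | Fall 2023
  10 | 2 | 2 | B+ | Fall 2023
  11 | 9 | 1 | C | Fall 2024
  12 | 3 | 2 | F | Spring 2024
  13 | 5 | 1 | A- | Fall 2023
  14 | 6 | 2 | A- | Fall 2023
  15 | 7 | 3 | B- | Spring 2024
SELECT DISTINCT grade FROM enrollments

Execution result:
grade
A
A-
B+
C
C+
F
B-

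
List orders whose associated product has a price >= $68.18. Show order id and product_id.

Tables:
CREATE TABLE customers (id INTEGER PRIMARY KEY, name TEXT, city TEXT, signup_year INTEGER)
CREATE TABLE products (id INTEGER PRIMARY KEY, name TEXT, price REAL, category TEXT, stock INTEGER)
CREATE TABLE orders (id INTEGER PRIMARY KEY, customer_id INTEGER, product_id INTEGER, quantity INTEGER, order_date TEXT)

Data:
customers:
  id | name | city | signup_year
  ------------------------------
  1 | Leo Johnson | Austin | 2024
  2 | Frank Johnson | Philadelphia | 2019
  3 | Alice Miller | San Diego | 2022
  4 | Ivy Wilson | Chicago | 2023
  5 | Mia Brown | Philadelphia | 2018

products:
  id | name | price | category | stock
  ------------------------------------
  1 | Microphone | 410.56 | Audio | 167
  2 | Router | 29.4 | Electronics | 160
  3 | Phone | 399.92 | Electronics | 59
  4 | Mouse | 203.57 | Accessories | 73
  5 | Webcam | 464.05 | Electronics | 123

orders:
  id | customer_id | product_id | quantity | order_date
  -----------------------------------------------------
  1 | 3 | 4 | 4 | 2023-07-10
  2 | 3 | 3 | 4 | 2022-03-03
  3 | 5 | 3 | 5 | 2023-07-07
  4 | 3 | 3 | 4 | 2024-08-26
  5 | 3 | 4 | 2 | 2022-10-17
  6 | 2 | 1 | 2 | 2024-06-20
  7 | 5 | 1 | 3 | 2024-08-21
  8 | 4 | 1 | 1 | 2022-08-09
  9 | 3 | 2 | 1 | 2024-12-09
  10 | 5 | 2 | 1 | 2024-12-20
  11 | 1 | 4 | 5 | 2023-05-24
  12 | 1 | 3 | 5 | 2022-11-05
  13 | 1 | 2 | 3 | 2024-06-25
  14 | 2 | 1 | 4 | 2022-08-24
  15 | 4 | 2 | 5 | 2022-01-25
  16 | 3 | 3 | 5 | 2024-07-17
SELECT id, product_id FROM orders WHERE product_id IN (SELECT id FROM products WHERE price >= 68.18)

Execution result:
id | product_id
1 | 4
2 | 3
3 | 3
4 | 3
5 | 4
6 | 1
7 | 1
8 | 1
11 | 4
12 | 3
14 | 1
16 | 3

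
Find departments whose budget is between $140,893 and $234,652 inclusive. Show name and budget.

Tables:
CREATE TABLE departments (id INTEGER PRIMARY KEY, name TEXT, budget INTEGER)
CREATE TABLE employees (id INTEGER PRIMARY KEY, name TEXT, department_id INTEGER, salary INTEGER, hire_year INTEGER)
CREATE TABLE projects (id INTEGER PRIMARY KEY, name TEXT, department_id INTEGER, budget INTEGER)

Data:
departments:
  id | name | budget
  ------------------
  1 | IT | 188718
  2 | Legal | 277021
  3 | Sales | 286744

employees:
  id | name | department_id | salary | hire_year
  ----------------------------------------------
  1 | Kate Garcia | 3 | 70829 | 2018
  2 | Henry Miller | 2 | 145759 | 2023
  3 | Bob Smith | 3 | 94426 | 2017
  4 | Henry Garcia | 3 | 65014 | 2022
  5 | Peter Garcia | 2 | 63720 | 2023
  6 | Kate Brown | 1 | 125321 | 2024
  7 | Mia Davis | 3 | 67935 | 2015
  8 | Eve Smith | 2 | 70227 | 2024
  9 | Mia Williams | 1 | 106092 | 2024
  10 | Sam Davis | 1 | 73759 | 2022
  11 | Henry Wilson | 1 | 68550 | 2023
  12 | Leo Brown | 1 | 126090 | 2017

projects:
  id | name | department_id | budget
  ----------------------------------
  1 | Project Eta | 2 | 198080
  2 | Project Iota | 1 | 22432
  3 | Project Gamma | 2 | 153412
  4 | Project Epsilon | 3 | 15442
SELECT name, budget FROM departments WHERE budget BETWEEN 140893 AND 234652

Execution result:
name | budget
IT | 188718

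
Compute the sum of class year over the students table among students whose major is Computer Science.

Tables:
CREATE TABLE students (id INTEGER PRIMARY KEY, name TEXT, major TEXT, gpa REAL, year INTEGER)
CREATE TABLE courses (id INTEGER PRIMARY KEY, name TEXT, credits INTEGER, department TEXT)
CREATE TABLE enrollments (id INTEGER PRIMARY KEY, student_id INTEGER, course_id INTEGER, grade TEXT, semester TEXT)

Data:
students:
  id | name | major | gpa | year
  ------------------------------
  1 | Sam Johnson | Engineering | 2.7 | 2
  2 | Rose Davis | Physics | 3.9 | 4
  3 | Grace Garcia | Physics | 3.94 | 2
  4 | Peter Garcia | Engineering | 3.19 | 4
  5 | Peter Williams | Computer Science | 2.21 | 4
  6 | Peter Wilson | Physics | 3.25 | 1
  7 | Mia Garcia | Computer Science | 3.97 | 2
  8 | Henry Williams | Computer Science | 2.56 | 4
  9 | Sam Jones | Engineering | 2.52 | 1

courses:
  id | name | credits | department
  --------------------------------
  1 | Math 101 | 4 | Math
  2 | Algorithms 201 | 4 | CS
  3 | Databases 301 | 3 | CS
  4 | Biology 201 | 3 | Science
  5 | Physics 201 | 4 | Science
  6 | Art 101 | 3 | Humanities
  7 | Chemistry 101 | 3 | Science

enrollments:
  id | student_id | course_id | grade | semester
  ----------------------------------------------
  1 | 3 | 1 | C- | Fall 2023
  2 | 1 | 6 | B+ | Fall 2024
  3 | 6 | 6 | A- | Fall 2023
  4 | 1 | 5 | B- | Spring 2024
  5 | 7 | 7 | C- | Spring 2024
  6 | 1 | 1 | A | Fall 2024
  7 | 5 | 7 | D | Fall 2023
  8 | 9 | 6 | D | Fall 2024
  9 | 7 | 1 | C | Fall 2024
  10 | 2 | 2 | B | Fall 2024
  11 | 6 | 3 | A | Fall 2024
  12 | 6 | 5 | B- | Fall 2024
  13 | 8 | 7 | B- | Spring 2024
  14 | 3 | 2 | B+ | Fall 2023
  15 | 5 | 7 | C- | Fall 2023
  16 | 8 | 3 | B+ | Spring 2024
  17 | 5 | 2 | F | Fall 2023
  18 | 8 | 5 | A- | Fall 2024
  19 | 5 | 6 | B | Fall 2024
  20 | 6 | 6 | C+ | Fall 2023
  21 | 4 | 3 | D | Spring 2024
SELECT SUM(year) FROM students WHERE major = 'Computer Science'

Execution result:
10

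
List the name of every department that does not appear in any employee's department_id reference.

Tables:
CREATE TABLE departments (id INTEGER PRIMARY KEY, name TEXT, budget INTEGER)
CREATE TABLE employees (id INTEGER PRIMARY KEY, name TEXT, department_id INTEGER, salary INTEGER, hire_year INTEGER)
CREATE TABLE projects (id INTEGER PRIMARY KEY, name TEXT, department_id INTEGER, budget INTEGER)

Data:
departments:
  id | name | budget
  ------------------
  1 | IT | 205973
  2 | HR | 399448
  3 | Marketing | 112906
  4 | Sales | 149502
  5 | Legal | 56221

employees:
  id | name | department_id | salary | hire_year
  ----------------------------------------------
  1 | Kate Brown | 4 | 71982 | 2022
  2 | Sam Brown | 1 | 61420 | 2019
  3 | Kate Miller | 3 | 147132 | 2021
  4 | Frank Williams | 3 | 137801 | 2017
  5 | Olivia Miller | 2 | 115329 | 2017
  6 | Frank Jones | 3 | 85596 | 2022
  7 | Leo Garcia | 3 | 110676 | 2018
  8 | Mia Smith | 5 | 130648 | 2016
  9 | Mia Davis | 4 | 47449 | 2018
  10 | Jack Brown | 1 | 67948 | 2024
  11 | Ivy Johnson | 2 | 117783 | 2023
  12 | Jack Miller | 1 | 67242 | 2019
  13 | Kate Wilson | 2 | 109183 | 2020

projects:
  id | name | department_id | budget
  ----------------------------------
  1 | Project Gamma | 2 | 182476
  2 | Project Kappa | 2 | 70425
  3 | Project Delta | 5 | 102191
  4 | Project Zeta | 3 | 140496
SELECT p.name FROM departments p LEFT JOIN employees c ON c.department_id = p.id WHERE c.id IS NULL

Execution result:
(no rows)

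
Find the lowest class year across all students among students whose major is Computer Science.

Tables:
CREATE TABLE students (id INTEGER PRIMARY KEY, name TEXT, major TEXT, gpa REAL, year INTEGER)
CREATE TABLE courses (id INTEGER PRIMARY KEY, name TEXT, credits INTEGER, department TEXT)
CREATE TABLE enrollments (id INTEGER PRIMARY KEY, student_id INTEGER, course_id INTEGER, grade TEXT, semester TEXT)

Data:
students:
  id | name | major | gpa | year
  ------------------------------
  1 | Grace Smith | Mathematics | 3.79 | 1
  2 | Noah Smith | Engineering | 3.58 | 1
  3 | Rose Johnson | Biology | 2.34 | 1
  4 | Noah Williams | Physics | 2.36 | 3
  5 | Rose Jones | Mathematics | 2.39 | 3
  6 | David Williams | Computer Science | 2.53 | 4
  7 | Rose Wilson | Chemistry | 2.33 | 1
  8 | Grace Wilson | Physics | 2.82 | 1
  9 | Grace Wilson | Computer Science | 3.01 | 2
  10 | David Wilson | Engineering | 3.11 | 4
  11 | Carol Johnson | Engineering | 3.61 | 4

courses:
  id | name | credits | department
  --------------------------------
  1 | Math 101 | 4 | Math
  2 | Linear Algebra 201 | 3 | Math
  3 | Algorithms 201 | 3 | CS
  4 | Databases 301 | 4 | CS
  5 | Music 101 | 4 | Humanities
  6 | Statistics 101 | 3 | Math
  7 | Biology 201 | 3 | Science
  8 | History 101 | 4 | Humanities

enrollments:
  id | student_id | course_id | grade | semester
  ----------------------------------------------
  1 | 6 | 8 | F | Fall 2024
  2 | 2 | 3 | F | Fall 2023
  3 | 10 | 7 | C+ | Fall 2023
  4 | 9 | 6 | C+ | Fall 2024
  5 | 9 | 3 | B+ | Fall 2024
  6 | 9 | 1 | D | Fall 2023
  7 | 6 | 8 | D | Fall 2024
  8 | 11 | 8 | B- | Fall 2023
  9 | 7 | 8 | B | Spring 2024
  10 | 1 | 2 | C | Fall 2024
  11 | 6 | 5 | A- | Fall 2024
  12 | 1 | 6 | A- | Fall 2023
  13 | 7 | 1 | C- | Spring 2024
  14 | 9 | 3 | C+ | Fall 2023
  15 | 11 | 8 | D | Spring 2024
SELECT MIN(year) FROM students WHERE major = 'Computer Science'

Execution result:
2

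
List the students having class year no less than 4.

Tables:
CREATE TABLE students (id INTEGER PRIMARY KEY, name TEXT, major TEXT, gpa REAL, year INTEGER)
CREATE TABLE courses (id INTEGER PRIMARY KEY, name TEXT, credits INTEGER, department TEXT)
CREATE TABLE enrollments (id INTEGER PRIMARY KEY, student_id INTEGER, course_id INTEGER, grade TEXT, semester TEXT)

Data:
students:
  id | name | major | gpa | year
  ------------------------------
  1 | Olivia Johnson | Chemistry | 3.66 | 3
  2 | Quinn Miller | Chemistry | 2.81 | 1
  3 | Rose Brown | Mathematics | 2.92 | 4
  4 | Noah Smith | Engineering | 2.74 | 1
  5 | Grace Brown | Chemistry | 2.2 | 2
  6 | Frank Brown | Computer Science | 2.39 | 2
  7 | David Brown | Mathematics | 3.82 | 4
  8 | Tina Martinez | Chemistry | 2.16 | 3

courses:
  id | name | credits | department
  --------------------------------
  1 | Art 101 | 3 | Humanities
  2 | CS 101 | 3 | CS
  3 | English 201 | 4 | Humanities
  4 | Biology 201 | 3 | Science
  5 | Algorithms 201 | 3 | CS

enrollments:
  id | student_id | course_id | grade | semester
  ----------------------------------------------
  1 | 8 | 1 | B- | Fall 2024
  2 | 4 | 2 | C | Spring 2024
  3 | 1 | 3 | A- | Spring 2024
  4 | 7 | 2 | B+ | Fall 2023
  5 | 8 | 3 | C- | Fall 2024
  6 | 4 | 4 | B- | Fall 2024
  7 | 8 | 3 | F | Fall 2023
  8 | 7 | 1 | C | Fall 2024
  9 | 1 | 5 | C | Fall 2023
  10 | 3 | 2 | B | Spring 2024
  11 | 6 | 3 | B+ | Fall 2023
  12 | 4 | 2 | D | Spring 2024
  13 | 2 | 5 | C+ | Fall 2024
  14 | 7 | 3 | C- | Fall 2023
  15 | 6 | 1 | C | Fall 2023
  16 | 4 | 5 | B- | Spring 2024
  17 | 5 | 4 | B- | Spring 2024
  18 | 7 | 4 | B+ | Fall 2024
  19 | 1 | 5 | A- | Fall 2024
SELECT name, year FROM students WHERE year >= 4

Execution result:
name | year
Rose Brown | 4
David Brown | 4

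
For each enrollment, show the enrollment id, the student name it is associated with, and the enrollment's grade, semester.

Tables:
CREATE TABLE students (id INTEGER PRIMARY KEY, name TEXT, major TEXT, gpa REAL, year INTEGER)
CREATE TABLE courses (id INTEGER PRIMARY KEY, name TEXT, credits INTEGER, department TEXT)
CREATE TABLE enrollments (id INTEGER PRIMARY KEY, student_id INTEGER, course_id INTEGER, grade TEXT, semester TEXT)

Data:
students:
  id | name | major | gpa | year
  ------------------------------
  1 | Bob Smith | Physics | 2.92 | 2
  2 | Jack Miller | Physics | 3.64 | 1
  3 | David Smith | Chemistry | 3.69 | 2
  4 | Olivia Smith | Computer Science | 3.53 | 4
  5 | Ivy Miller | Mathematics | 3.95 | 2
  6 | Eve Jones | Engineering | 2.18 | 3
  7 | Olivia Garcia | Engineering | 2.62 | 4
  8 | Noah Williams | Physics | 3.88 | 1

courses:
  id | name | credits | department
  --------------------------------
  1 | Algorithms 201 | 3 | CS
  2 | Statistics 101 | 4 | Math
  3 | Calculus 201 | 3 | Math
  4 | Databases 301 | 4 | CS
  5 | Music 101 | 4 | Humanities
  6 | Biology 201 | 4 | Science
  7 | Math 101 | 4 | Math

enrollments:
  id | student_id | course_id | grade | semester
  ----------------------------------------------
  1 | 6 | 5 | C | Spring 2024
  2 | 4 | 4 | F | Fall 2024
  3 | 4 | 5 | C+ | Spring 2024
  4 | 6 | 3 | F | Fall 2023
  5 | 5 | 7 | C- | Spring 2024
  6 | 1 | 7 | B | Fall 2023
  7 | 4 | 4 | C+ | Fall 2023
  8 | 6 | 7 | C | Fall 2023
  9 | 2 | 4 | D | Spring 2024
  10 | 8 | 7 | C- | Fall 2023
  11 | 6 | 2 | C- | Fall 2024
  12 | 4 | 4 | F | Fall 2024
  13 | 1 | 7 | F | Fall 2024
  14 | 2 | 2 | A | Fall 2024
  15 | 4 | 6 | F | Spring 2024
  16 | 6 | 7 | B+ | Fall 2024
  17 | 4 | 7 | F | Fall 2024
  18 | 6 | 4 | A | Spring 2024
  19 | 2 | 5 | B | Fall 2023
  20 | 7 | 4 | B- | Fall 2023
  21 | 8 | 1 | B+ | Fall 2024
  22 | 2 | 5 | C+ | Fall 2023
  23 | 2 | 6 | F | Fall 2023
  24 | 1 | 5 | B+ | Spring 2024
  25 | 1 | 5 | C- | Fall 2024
SELECT c.id, p.name AS student, c.grade, c.semester FROM enrollments c JOIN students p ON c.student_id = p.id

Execution result:
id | student | grade | semester
1 | Eve Jones | C | Spring 2024
2 | Olivia Smith | F | Fall 2024
3 | Olivia Smith | C+ | Spring 2024
4 | Eve Jones | F | Fall 2023
5 | Ivy Miller | C- | Spring 2024
6 | Bob Smith | B | Fall 2023
7 | Olivia Smith | C+ | Fall 2023
8 | Eve Jones | C | Fall 2023
9 | Jack Miller | D | Spring 2024
10 | Noah Williams | C- | Fall 2023
11 | Eve Jones | C- | Fall 2024
12 | Olivia Smith | F | Fall 2024
13 | Bob Smith | F | Fall 2024
14 | Jack Miller | A | Fall 2024
15 | Olivia Smith | F | Spring 2024
16 | Eve Jones | B+ | Fall 2024
17 | Olivia Smith | F | Fall 2024
18 | Eve Jones | A | Spring 2024
19 | Jack Miller | B | Fall 2023
20 | Olivia Garcia | B- | Fall 2023
21 | Noah Williams | B+ | Fall 2024
22 | Jack Miller | C+ | Fall 2023
23 | Jack Miller | F | Fall 2023
24 | Bob Smith | B+ | Spring 2024
25 | Bob Smith | C- | Fall 2024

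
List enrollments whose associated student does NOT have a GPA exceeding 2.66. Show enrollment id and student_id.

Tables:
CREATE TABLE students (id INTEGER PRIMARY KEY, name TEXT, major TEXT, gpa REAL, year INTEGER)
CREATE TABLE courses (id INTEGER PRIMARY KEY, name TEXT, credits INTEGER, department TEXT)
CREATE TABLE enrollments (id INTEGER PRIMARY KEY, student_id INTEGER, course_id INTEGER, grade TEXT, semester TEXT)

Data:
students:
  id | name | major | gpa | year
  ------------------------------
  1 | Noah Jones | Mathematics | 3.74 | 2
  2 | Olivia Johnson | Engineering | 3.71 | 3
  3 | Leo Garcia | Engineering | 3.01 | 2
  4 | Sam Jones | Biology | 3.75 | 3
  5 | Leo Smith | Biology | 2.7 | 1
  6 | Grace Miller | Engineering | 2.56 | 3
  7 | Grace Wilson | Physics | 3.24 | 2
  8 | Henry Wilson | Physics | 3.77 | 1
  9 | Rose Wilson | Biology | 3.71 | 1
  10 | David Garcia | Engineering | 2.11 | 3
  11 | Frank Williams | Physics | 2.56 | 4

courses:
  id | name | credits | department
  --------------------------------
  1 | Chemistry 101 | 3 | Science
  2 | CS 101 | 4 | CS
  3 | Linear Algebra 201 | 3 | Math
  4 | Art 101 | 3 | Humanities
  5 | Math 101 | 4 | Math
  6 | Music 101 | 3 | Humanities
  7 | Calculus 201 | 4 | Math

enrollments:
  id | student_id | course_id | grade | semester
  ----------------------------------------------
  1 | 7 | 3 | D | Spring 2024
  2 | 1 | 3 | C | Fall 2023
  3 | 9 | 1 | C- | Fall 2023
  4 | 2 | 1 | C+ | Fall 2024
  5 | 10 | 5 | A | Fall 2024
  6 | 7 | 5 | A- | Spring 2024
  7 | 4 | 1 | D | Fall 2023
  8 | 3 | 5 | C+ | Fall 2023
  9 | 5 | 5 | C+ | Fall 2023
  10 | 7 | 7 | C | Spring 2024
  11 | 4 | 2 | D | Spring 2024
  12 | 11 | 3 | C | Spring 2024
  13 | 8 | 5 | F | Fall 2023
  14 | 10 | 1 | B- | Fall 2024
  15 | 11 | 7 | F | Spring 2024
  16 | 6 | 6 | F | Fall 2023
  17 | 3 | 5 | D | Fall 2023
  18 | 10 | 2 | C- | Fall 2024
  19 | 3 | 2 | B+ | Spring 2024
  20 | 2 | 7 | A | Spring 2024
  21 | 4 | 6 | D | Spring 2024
SELECT id, student_id FROM enrollments WHERE student_id NOT IN (SELECT id FROM students WHERE gpa > 2.66)

Execution result:
id | student_id
5 | 10
12 | 11
14 | 10
15 | 11
16 | 6
18 | 10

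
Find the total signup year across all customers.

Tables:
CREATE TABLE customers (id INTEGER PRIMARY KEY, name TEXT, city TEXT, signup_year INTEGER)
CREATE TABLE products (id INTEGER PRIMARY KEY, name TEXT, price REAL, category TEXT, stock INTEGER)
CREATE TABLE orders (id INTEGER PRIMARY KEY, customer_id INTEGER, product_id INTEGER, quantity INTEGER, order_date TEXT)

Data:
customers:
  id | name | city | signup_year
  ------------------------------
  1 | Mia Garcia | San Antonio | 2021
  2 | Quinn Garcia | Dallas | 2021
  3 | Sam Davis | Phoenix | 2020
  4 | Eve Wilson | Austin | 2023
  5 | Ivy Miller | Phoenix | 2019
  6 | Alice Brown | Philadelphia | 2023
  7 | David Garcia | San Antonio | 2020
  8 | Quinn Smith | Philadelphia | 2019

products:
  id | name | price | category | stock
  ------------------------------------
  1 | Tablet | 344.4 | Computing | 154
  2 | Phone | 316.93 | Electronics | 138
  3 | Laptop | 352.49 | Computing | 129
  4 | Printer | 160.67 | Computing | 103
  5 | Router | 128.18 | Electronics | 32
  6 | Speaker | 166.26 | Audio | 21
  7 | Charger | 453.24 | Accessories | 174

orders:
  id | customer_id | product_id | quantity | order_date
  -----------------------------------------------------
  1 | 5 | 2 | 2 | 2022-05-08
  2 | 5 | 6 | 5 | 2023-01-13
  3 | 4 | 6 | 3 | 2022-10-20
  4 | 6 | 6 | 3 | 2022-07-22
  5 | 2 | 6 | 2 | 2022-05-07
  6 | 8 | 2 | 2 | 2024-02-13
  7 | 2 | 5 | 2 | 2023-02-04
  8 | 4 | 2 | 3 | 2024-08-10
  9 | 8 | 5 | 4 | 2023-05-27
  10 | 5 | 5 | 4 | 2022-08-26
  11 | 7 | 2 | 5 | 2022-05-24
SELECT SUM(signup_year) FROM customers

Execution result:
16166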